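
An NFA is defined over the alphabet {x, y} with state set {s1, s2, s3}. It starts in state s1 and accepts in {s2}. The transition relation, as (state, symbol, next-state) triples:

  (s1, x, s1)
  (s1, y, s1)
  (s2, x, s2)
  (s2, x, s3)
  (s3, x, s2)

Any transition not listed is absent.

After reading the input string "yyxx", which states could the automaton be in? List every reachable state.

{s1}

Start in {s1}.
Read 'y': {s1} → {s1}.
Read 'y': {s1} → {s1}.
Read 'x': {s1} → {s1}.
Read 'x': {s1} → {s1}.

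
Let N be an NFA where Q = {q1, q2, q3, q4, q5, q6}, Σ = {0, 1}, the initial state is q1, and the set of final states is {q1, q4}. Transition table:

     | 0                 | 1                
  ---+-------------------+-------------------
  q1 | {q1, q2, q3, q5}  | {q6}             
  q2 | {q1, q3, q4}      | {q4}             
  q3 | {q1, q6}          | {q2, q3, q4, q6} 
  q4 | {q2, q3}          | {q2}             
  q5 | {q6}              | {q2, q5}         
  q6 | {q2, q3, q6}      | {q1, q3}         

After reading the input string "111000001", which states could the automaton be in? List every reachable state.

Start in {q1}.
Read '1': {q1} → {q6}.
Read '1': {q6} → {q1, q3}.
Read '1': {q1, q3} → {q2, q3, q4, q6}.
Read '0': {q2, q3, q4, q6} → {q1, q2, q3, q4, q6}.
Read '0': {q1, q2, q3, q4, q6} → {q1, q2, q3, q4, q5, q6}.
Read '0': {q1, q2, q3, q4, q5, q6} → {q1, q2, q3, q4, q5, q6}.
Read '0': {q1, q2, q3, q4, q5, q6} → {q1, q2, q3, q4, q5, q6}.
Read '0': {q1, q2, q3, q4, q5, q6} → {q1, q2, q3, q4, q5, q6}.
Read '1': {q1, q2, q3, q4, q5, q6} → {q1, q2, q3, q4, q5, q6}.

{q1, q2, q3, q4, q5, q6}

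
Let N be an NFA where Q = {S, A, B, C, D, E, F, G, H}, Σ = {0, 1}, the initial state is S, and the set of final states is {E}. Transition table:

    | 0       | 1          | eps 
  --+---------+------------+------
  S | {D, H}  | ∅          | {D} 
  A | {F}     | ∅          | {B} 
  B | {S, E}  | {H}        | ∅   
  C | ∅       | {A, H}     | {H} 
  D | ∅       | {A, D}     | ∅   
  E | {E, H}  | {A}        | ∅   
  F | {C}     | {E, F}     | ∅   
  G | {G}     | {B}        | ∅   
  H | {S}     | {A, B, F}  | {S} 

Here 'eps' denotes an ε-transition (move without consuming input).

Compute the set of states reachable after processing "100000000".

Start: ε-closure({S}) = {S, D}.
Read '1': S→∅, D→{A, D}; union {A, D}; ε-closure = {A, B, D}.
Read '0': A→{F}, B→{S, E}, D→∅; union {S, E, F}; ε-closure = {S, D, E, F}.
Read '0': S→{D, H}, D→∅, E→{E, H}, F→{C}; union {C, D, E, H}; ε-closure = {S, C, D, E, H}.
Read '0': S→{D, H}, C→∅, D→∅, E→{E, H}, H→{S}; now {S, D, E, H}.
Read '0': S→{D, H}, D→∅, E→{E, H}, H→{S}; now {S, D, E, H}.
Read '0': S→{D, H}, D→∅, E→{E, H}, H→{S}; now {S, D, E, H}.
Read '0': S→{D, H}, D→∅, E→{E, H}, H→{S}; now {S, D, E, H}.
Read '0': S→{D, H}, D→∅, E→{E, H}, H→{S}; now {S, D, E, H}.
Read '0': S→{D, H}, D→∅, E→{E, H}, H→{S}; now {S, D, E, H}.

{S, D, E, H}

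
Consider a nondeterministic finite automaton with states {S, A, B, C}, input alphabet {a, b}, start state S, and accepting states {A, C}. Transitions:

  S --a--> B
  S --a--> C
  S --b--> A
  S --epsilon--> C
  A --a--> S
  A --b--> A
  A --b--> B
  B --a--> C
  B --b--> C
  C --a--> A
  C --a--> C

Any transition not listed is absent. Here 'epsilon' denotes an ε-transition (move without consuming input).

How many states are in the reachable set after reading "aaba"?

Start: ε-closure({S}) = {S, C}.
Read 'a': S→{B, C}, C→{A, C}; now {A, B, C}.
Read 'a': A→{S}, B→{C}, C→{A, C}; now {S, A, C}.
Read 'b': S→{A}, A→{A, B}, C→∅; now {A, B}.
Read 'a': A→{S}, B→{C}; now {S, C}.
That set has 2 states.

2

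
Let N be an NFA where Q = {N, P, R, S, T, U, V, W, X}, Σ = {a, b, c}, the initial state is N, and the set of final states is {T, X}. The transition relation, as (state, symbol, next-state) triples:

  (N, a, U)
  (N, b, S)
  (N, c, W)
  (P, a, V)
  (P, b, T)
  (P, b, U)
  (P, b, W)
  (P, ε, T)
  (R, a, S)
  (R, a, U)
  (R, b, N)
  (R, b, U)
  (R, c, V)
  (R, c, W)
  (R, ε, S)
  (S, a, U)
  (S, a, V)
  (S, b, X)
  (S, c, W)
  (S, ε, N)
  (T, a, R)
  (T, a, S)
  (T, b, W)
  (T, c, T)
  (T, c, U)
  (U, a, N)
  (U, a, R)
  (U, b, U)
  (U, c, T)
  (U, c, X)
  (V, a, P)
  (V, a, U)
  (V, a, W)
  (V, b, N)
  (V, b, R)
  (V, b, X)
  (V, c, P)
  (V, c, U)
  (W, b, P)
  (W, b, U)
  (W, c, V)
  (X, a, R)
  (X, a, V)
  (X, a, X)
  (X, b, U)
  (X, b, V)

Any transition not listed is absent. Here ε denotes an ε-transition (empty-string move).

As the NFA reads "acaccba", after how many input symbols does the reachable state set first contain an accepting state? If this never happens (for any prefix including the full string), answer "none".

Start in {N}.
Read 'a': N→{U}; now {U}.
Read 'c': U→{T, X}; now {T, X}.
None of the earlier sets intersect F, but {T, X} does.

2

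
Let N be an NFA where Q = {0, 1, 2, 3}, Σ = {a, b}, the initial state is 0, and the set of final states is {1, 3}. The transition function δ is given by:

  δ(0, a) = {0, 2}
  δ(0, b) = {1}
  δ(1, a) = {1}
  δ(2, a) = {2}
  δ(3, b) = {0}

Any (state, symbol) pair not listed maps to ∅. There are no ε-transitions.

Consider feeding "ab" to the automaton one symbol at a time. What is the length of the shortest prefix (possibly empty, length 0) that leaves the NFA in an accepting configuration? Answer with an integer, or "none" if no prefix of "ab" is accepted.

2

Start in {0}.
Read 'a': {0} → {0, 2}.
Read 'b': {0, 2} → {1}.
None of the earlier sets intersect F, but {1} does.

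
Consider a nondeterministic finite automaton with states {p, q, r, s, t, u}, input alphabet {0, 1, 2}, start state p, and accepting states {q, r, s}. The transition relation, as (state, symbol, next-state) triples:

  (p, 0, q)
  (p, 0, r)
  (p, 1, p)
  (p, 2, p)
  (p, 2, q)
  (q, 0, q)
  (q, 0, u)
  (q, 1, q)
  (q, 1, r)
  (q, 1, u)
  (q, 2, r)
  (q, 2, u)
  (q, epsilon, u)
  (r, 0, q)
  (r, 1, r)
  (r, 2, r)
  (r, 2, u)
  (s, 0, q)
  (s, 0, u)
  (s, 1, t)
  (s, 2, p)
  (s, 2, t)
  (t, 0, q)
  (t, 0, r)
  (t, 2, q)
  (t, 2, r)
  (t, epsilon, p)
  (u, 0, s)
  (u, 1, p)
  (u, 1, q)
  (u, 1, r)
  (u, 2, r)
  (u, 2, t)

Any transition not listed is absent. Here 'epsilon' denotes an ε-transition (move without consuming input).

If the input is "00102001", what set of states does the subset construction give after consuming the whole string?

{p, q, r, t, u}

Start in {p}.
Read '0': {p} → {q, r, u}.
Read '0': {q, r, u} → {q, s, u}.
Read '1': {q, s, u} → {p, q, r, t, u}.
Read '0': {p, q, r, t, u} → {q, r, s, u}.
Read '2': {q, r, s, u} → {p, r, t, u}.
Read '0': {p, r, t, u} → {q, r, s, u}.
Read '0': {q, r, s, u} → {q, s, u}.
Read '1': {q, s, u} → {p, q, r, t, u}.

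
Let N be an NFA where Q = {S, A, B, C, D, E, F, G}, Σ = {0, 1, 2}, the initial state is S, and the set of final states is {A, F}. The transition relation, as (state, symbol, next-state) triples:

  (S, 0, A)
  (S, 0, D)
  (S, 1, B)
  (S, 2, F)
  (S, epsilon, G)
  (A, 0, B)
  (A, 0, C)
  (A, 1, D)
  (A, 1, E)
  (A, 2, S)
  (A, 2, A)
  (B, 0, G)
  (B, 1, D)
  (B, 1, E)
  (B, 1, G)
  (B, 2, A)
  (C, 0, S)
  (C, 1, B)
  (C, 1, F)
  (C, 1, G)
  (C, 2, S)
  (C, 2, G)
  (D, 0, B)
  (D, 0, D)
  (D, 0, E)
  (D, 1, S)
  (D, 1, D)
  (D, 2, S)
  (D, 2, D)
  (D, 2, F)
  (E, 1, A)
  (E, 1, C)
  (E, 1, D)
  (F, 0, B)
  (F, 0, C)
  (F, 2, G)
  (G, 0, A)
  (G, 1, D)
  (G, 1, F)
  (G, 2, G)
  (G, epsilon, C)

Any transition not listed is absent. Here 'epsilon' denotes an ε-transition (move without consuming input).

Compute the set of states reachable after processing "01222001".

{S, A, B, C, D, E, F, G}

Start: ε-closure({S}) = {S, C, G}.
Read '0': S→{A, D}, C→{S}, G→{A}; union {S, A, D}; ε-closure = {S, A, C, D, G}.
Read '1': S→{B}, A→{D, E}, C→{B, F, G}, D→{S, D}, G→{D, F}; union {S, B, D, E, F, G}; ε-closure = {S, B, C, D, E, F, G}.
Read '2': S→{F}, B→{A}, C→{S, G}, D→{S, D, F}, E→∅, F→{G}, G→{G}; union {S, A, D, F, G}; ε-closure = {S, A, C, D, F, G}.
Read '2': S→{F}, A→{S, A}, C→{S, G}, D→{S, D, F}, F→{G}, G→{G}; union {S, A, D, F, G}; ε-closure = {S, A, C, D, F, G}.
Read '2': S→{F}, A→{S, A}, C→{S, G}, D→{S, D, F}, F→{G}, G→{G}; union {S, A, D, F, G}; ε-closure = {S, A, C, D, F, G}.
Read '0': S→{A, D}, A→{B, C}, C→{S}, D→{B, D, E}, F→{B, C}, G→{A}; union {S, A, B, C, D, E}; ε-closure = {S, A, B, C, D, E, G}.
Read '0': S→{A, D}, A→{B, C}, B→{G}, C→{S}, D→{B, D, E}, E→∅, G→{A}; now {S, A, B, C, D, E, G}.
Read '1': S→{B}, A→{D, E}, B→{D, E, G}, C→{B, F, G}, D→{S, D}, E→{A, C, D}, G→{D, F}; now {S, A, B, C, D, E, F, G}.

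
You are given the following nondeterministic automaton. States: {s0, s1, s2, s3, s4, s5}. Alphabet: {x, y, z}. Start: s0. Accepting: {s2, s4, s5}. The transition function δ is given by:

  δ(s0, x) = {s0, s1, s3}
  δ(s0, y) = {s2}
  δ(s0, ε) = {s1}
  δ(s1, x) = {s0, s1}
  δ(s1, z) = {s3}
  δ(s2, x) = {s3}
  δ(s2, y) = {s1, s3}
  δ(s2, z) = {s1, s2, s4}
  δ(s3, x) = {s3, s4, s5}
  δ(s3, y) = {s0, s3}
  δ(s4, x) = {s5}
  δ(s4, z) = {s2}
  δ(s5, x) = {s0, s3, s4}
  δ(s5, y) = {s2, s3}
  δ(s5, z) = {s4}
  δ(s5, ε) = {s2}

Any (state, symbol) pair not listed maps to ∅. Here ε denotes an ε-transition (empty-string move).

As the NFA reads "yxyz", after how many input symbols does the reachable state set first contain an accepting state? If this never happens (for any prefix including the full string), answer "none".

1

Start: ε-closure({s0}) = {s0, s1}.
Read 'y': s0→{s2}, s1→∅; now {s2}.
None of the earlier sets intersect F, but {s2} does.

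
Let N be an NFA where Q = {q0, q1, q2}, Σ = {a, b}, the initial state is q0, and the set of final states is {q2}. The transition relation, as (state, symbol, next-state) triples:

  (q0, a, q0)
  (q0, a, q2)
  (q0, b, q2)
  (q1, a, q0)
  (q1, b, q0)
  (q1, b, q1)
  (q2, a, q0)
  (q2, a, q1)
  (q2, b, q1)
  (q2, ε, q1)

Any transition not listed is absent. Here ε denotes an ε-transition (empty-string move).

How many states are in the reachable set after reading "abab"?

3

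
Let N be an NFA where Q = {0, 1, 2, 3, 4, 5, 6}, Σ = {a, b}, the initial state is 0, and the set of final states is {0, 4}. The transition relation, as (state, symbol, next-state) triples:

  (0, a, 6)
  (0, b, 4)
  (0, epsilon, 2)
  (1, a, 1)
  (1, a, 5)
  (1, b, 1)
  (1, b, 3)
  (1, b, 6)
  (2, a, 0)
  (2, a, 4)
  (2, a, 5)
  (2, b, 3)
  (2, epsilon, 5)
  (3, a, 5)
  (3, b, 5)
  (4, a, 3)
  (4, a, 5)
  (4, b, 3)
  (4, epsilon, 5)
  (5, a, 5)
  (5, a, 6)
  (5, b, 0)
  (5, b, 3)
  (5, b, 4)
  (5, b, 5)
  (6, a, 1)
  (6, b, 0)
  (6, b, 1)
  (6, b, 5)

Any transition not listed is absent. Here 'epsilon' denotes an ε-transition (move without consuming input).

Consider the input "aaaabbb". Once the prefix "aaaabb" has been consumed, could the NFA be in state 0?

Yes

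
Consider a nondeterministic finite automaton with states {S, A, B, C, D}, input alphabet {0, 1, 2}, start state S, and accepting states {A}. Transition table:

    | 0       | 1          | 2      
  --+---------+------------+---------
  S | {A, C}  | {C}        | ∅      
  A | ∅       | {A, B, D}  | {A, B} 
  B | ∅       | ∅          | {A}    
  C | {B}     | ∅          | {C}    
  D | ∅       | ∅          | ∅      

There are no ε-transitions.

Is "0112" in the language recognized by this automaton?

Start in {S}.
Read '0': S→{A, C}; now {A, C}.
Read '1': A→{A, B, D}, C→∅; now {A, B, D}.
Read '1': A→{A, B, D}, B→∅, D→∅; now {A, B, D}.
Read '2': A→{A, B}, B→{A}, D→∅; now {A, B}.
The final set {A, B} contains the accepting state A.

Yes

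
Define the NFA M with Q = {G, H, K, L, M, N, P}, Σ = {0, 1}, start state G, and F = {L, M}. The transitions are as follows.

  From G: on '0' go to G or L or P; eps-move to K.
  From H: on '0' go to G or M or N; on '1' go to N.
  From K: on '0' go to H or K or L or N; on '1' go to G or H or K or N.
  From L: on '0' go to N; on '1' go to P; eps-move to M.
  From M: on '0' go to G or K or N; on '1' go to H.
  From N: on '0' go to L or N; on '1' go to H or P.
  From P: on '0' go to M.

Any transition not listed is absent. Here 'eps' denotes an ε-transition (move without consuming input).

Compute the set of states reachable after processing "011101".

{G, H, K, N, P}

Start: ε-closure({G}) = {G, K}.
Read '0': G→{G, L, P}, K→{H, K, L, N}; union {G, H, K, L, N, P}; ε-closure = {G, H, K, L, M, N, P}.
Read '1': G→∅, H→{N}, K→{G, H, K, N}, L→{P}, M→{H}, N→{H, P}, P→∅; now {G, H, K, N, P}.
Read '1': G→∅, H→{N}, K→{G, H, K, N}, N→{H, P}, P→∅; now {G, H, K, N, P}.
Read '1': G→∅, H→{N}, K→{G, H, K, N}, N→{H, P}, P→∅; now {G, H, K, N, P}.
Read '0': G→{G, L, P}, H→{G, M, N}, K→{H, K, L, N}, N→{L, N}, P→{M}; now {G, H, K, L, M, N, P}.
Read '1': G→∅, H→{N}, K→{G, H, K, N}, L→{P}, M→{H}, N→{H, P}, P→∅; now {G, H, K, N, P}.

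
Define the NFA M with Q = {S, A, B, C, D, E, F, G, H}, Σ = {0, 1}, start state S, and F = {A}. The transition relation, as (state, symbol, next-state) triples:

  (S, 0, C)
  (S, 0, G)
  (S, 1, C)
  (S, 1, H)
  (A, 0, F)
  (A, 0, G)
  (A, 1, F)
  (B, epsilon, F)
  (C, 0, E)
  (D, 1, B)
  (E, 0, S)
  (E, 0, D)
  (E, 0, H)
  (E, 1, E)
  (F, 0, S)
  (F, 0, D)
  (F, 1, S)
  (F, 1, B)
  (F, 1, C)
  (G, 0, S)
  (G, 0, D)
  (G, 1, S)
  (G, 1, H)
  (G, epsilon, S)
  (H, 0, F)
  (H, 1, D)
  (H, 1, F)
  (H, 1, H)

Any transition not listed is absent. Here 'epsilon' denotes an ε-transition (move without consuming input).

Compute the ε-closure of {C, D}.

{C, D}

Begin with {C, D}.
No ε-moves leave this set, so the closure equals the set itself.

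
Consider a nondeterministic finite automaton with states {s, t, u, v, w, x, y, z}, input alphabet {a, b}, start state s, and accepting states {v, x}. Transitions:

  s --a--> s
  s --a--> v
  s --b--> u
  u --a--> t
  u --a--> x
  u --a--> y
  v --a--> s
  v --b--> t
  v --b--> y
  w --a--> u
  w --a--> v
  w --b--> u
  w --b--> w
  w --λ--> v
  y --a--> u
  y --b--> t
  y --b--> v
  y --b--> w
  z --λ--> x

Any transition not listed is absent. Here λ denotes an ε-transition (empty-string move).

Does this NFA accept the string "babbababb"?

Yes

Start in {s}.
Read 'b': s→{u}; now {u}.
Read 'a': u→{t, x, y}; now {t, x, y}.
Read 'b': t→∅, x→∅, y→{t, v, w}; now {t, v, w}.
Read 'b': t→∅, v→{t, y}, w→{u, w}; union {t, u, w, y}; ε-closure = {t, u, v, w, y}.
Read 'a': t→∅, u→{t, x, y}, v→{s}, w→{u, v}, y→{u}; now {s, t, u, v, x, y}.
Read 'b': s→{u}, t→∅, u→∅, v→{t, y}, x→∅, y→{t, v, w}; now {t, u, v, w, y}.
Read 'a': t→∅, u→{t, x, y}, v→{s}, w→{u, v}, y→{u}; now {s, t, u, v, x, y}.
Read 'b': s→{u}, t→∅, u→∅, v→{t, y}, x→∅, y→{t, v, w}; now {t, u, v, w, y}.
Read 'b': t→∅, u→∅, v→{t, y}, w→{u, w}, y→{t, v, w}; now {t, u, v, w, y}.
The final set {t, u, v, w, y} contains the accepting state v.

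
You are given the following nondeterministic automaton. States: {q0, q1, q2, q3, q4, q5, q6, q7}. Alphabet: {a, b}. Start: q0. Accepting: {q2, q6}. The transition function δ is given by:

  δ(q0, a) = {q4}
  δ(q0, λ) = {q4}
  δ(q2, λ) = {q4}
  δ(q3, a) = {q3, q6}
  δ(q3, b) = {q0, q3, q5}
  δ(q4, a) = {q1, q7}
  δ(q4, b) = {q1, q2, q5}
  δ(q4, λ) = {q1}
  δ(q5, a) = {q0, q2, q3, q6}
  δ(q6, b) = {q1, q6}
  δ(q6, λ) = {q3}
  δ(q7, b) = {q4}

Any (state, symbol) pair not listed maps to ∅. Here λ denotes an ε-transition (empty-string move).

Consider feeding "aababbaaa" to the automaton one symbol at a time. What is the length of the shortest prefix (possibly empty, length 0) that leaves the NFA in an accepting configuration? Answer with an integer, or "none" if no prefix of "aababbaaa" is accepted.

6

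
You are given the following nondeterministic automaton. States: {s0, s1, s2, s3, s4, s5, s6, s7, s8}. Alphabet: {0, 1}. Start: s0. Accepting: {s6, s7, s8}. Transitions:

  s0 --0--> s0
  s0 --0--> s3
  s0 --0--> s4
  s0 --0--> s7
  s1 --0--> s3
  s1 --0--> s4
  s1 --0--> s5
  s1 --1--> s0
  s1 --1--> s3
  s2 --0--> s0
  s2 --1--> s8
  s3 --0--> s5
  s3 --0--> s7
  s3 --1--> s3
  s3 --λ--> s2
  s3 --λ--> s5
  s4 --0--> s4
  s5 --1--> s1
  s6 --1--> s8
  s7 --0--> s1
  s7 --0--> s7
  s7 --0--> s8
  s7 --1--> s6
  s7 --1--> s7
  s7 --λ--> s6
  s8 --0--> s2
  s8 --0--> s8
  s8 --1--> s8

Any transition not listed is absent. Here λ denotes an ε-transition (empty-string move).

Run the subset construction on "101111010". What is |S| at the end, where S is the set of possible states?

0

Start in {s0}.
Read '1': s0→∅; now ∅.
The set is empty and remains empty for the remaining 8 symbols.
That set has 0 states.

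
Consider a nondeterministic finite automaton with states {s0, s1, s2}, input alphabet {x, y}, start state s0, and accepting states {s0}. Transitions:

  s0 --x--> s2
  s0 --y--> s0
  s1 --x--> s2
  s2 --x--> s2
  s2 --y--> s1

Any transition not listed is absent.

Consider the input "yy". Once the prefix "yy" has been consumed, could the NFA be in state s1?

Start in {s0}.
Read 'y': s0→{s0}; now {s0}.
Read 'y': s0→{s0}; now {s0}.
State s1 is not in {s0}.

No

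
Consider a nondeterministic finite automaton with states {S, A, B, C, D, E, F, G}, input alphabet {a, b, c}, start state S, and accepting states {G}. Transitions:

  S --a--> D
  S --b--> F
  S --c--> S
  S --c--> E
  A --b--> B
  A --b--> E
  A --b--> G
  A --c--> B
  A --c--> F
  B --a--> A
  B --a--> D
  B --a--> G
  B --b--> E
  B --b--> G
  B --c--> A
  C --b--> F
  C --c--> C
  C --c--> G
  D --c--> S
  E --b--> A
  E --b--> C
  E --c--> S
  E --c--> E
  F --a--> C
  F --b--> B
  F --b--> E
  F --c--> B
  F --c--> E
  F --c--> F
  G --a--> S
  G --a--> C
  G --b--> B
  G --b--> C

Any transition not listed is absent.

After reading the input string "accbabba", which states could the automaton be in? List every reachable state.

{A, D, G}

Start in {S}.
Read 'a': S→{D}; now {D}.
Read 'c': D→{S}; now {S}.
Read 'c': S→{S, E}; now {S, E}.
Read 'b': S→{F}, E→{A, C}; now {A, C, F}.
Read 'a': A→∅, C→∅, F→{C}; now {C}.
Read 'b': C→{F}; now {F}.
Read 'b': F→{B, E}; now {B, E}.
Read 'a': B→{A, D, G}, E→∅; now {A, D, G}.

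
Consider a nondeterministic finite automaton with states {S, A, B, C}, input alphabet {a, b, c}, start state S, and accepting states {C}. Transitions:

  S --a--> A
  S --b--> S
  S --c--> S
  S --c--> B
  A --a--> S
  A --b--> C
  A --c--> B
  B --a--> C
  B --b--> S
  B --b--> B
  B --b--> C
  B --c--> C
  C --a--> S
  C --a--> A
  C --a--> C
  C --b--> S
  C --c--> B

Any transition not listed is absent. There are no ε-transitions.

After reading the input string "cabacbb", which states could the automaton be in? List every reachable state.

{S, B, C}

Start in {S}.
Read 'c': S→{S, B}; now {S, B}.
Read 'a': S→{A}, B→{C}; now {A, C}.
Read 'b': A→{C}, C→{S}; now {S, C}.
Read 'a': S→{A}, C→{S, A, C}; now {S, A, C}.
Read 'c': S→{S, B}, A→{B}, C→{B}; now {S, B}.
Read 'b': S→{S}, B→{S, B, C}; now {S, B, C}.
Read 'b': S→{S}, B→{S, B, C}, C→{S}; now {S, B, C}.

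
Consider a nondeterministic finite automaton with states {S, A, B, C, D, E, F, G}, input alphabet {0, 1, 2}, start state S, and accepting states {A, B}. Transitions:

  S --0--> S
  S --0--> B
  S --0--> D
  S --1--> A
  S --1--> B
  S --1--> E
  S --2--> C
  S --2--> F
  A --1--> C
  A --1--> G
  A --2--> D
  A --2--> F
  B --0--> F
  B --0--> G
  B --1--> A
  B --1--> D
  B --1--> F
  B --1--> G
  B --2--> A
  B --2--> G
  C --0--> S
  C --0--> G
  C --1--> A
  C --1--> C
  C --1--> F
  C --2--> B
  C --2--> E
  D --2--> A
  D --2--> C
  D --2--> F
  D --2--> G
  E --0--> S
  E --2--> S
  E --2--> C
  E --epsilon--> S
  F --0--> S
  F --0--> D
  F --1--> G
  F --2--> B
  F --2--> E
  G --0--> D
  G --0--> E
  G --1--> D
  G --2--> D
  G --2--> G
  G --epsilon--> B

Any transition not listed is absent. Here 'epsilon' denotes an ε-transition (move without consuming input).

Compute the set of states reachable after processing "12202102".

{S, A, B, C, D, E, F, G}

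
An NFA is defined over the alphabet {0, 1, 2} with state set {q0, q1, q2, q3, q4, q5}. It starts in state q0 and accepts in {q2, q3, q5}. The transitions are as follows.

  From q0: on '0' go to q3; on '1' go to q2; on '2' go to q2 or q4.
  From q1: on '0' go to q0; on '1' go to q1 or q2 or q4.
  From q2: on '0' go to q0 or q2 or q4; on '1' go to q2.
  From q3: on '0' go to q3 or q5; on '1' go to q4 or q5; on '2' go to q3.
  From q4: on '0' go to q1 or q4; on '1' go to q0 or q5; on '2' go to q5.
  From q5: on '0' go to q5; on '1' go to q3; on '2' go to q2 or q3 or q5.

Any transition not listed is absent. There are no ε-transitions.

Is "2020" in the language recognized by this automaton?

Start in {q0}.
Read '2': q0→{q2, q4}; now {q2, q4}.
Read '0': q2→{q0, q2, q4}, q4→{q1, q4}; now {q0, q1, q2, q4}.
Read '2': q0→{q2, q4}, q1→∅, q2→∅, q4→{q5}; now {q2, q4, q5}.
Read '0': q2→{q0, q2, q4}, q4→{q1, q4}, q5→{q5}; now {q0, q1, q2, q4, q5}.
The final set {q0, q1, q2, q4, q5} contains the accepting states q2, q5.

Yes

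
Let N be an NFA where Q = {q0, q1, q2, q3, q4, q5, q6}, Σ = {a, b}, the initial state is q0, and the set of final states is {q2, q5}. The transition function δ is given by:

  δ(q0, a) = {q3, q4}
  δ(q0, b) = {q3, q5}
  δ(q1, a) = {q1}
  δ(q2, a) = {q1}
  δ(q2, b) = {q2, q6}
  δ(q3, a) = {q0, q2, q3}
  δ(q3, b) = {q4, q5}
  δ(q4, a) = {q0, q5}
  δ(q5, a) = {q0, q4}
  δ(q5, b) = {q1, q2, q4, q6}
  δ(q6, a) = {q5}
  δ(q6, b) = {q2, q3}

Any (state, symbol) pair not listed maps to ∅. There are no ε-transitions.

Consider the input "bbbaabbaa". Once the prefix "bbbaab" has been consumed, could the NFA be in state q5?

Start in {q0}.
Read 'b': q0→{q3, q5}; now {q3, q5}.
Read 'b': q3→{q4, q5}, q5→{q1, q2, q4, q6}; now {q1, q2, q4, q5, q6}.
Read 'b': q1→∅, q2→{q2, q6}, q4→∅, q5→{q1, q2, q4, q6}, q6→{q2, q3}; now {q1, q2, q3, q4, q6}.
Read 'a': q1→{q1}, q2→{q1}, q3→{q0, q2, q3}, q4→{q0, q5}, q6→{q5}; now {q0, q1, q2, q3, q5}.
Read 'a': q0→{q3, q4}, q1→{q1}, q2→{q1}, q3→{q0, q2, q3}, q5→{q0, q4}; now {q0, q1, q2, q3, q4}.
Read 'b': q0→{q3, q5}, q1→∅, q2→{q2, q6}, q3→{q4, q5}, q4→∅; now {q2, q3, q4, q5, q6}.
State q5 is in {q2, q3, q4, q5, q6}.

Yes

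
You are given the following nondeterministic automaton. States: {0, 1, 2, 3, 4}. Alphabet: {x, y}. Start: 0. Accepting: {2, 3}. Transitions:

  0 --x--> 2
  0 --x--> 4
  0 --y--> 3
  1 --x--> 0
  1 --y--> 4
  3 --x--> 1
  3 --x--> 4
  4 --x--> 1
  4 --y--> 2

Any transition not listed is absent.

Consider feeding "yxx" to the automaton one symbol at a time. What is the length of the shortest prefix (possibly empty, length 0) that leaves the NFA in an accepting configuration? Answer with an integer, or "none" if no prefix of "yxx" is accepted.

Start in {0}.
Read 'y': 0→{3}; now {3}.
None of the earlier sets intersect F, but {3} does.

1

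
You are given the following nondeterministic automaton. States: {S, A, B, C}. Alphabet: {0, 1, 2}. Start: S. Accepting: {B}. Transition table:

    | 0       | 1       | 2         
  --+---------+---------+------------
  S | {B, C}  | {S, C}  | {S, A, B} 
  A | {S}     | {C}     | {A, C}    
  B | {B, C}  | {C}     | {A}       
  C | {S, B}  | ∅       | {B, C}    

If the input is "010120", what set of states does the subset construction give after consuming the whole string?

Start in {S}.
Read '0': {S} → {B, C}.
Read '1': {B, C} → {C}.
Read '0': {C} → {S, B}.
Read '1': {S, B} → {S, C}.
Read '2': {S, C} → {S, A, B, C}.
Read '0': {S, A, B, C} → {S, B, C}.

{S, B, C}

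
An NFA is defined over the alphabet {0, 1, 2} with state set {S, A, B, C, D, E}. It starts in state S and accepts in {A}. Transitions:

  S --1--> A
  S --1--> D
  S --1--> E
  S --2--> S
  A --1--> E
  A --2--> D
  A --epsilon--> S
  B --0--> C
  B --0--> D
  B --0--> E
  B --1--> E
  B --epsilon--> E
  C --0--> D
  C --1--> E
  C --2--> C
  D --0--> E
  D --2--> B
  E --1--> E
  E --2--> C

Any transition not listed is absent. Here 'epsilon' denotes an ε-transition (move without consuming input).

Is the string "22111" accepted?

Start in {S}.
Read '2': S→{S}; now {S}.
Read '2': S→{S}; now {S}.
Read '1': S→{A, D, E}; union {A, D, E}; ε-closure = {S, A, D, E}.
Read '1': S→{A, D, E}, A→{E}, D→∅, E→{E}; union {A, D, E}; ε-closure = {S, A, D, E}.
Read '1': S→{A, D, E}, A→{E}, D→∅, E→{E}; union {A, D, E}; ε-closure = {S, A, D, E}.
The final set {S, A, D, E} contains the accepting state A.

Yes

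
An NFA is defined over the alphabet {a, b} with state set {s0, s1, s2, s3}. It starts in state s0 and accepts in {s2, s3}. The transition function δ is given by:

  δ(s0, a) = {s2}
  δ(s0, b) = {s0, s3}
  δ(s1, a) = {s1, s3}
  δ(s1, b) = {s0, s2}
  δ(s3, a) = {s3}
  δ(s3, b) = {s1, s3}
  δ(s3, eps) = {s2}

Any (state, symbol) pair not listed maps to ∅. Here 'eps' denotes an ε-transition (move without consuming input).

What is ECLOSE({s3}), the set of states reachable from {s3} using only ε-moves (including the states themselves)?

{s2, s3}

Begin with {s3}.
ε-move s3 → s2; add s2.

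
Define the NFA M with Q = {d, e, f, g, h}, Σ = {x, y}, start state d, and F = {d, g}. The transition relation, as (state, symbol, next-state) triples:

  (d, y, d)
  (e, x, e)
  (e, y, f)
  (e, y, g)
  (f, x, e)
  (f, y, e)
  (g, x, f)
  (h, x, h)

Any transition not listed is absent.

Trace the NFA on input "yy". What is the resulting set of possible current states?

Start in {d}.
Read 'y': d→{d}; now {d}.
Read 'y': d→{d}; now {d}.

{d}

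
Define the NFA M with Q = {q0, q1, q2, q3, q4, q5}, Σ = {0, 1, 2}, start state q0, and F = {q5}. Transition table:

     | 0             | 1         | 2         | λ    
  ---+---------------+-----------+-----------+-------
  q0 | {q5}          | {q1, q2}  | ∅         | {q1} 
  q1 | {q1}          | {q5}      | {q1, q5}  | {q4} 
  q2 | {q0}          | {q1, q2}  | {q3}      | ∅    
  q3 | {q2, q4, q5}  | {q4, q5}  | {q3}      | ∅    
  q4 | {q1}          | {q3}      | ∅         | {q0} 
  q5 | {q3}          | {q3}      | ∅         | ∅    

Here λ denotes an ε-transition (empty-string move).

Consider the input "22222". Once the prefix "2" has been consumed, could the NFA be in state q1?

Start: ε-closure({q0}) = {q0, q1, q4}.
Read '2': q0→∅, q1→{q1, q5}, q4→∅; union {q1, q5}; ε-closure = {q0, q1, q4, q5}.
State q1 is in {q0, q1, q4, q5}.

Yes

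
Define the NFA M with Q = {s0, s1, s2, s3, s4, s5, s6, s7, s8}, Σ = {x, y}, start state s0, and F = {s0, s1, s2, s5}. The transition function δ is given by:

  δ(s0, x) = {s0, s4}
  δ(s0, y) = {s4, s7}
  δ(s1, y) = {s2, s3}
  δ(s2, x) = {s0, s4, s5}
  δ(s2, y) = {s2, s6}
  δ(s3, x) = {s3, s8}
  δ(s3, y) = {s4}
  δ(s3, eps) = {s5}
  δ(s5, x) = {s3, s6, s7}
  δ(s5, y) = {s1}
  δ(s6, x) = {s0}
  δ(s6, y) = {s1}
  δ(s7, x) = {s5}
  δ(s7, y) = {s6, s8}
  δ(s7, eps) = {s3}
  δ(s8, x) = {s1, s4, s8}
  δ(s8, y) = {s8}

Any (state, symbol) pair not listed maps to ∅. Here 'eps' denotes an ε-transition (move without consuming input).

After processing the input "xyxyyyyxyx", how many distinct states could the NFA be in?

Start in {s0}.
Read 'x': s0→{s0, s4}; now {s0, s4}.
Read 'y': s0→{s4, s7}, s4→∅; union {s4, s7}; ε-closure = {s3, s4, s5, s7}.
Read 'x': s3→{s3, s8}, s4→∅, s5→{s3, s6, s7}, s7→{s5}; now {s3, s5, s6, s7, s8}.
Read 'y': s3→{s4}, s5→{s1}, s6→{s1}, s7→{s6, s8}, s8→{s8}; now {s1, s4, s6, s8}.
Read 'y': s1→{s2, s3}, s4→∅, s6→{s1}, s8→{s8}; union {s1, s2, s3, s8}; ε-closure = {s1, s2, s3, s5, s8}.
Read 'y': s1→{s2, s3}, s2→{s2, s6}, s3→{s4}, s5→{s1}, s8→{s8}; union {s1, s2, s3, s4, s6, s8}; ε-closure = {s1, s2, s3, s4, s5, s6, s8}.
Read 'y': s1→{s2, s3}, s2→{s2, s6}, s3→{s4}, s4→∅, s5→{s1}, s6→{s1}, s8→{s8}; union {s1, s2, s3, s4, s6, s8}; ε-closure = {s1, s2, s3, s4, s5, s6, s8}.
Read 'x': s1→∅, s2→{s0, s4, s5}, s3→{s3, s8}, s4→∅, s5→{s3, s6, s7}, s6→{s0}, s8→{s1, s4, s8}; now {s0, s1, s3, s4, s5, s6, s7, s8}.
Read 'y': s0→{s4, s7}, s1→{s2, s3}, s3→{s4}, s4→∅, s5→{s1}, s6→{s1}, s7→{s6, s8}, s8→{s8}; union {s1, s2, s3, s4, s6, s7, s8}; ε-closure = {s1, s2, s3, s4, s5, s6, s7, s8}.
Read 'x': s1→∅, s2→{s0, s4, s5}, s3→{s3, s8}, s4→∅, s5→{s3, s6, s7}, s6→{s0}, s7→{s5}, s8→{s1, s4, s8}; now {s0, s1, s3, s4, s5, s6, s7, s8}.
That set has 8 states.

8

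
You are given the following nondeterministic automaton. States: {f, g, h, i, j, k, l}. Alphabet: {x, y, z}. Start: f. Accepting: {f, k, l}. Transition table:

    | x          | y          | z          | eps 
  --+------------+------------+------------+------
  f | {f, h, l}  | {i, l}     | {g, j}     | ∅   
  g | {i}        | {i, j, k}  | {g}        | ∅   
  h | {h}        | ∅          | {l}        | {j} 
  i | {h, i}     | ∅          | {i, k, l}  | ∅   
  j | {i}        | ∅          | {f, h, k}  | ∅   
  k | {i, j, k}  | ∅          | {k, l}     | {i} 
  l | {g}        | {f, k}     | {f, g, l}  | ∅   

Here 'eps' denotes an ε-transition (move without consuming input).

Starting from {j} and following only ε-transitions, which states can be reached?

{j}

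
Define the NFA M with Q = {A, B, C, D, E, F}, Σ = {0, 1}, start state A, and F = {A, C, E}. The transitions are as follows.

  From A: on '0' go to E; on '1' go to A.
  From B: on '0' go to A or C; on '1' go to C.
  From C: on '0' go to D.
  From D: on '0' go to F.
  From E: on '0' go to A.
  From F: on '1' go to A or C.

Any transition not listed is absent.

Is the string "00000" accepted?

Yes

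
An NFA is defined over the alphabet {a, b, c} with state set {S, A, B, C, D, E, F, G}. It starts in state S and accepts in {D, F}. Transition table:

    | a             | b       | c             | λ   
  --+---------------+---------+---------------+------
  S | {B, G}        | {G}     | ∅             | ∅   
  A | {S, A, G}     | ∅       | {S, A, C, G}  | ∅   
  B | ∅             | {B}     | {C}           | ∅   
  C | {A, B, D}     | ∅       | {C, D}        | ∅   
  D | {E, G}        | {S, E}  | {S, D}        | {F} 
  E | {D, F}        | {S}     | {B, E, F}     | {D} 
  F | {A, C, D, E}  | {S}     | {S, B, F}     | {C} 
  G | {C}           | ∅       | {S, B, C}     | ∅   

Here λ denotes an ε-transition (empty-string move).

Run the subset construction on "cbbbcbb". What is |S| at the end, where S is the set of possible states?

0

Start in {S}.
Read 'c': S→∅; now ∅.
The set is empty and remains empty for the remaining 6 symbols.
That set has 0 states.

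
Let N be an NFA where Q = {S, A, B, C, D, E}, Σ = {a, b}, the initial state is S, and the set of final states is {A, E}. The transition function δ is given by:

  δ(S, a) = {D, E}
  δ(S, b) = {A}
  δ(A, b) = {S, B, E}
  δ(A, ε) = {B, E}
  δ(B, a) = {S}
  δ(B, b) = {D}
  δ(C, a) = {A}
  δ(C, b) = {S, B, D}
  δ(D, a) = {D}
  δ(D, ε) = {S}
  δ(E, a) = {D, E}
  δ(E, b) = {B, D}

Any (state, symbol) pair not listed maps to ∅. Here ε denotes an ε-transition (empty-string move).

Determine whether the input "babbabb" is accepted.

Start in {S}.
Read 'b': S→{A}; union {A}; ε-closure = {A, B, E}.
Read 'a': A→∅, B→{S}, E→{D, E}; now {S, D, E}.
Read 'b': S→{A}, D→∅, E→{B, D}; union {A, B, D}; ε-closure = {S, A, B, D, E}.
Read 'b': S→{A}, A→{S, B, E}, B→{D}, D→∅, E→{B, D}; now {S, A, B, D, E}.
Read 'a': S→{D, E}, A→∅, B→{S}, D→{D}, E→{D, E}; now {S, D, E}.
Read 'b': S→{A}, D→∅, E→{B, D}; union {A, B, D}; ε-closure = {S, A, B, D, E}.
Read 'b': S→{A}, A→{S, B, E}, B→{D}, D→∅, E→{B, D}; now {S, A, B, D, E}.
The final set {S, A, B, D, E} contains the accepting states A, E.

Yes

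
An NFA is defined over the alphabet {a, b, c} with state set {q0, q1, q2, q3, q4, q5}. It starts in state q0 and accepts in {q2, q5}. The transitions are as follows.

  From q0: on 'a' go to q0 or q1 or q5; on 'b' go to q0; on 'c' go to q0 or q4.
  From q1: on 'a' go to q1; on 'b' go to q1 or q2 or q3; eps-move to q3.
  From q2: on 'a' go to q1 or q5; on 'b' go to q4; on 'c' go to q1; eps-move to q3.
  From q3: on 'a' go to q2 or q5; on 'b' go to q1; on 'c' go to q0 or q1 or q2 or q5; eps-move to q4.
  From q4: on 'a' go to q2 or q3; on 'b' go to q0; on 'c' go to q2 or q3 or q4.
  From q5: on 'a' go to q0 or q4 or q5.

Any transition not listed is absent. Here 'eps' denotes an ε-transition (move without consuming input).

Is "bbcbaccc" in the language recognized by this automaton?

Start in {q0}.
Read 'b': q0→{q0}; now {q0}.
Read 'b': q0→{q0}; now {q0}.
Read 'c': q0→{q0, q4}; now {q0, q4}.
Read 'b': q0→{q0}, q4→{q0}; now {q0}.
Read 'a': q0→{q0, q1, q5}; union {q0, q1, q5}; ε-closure = {q0, q1, q3, q4, q5}.
Read 'c': q0→{q0, q4}, q1→∅, q3→{q0, q1, q2, q5}, q4→{q2, q3, q4}, q5→∅; now {q0, q1, q2, q3, q4, q5}.
Read 'c': q0→{q0, q4}, q1→∅, q2→{q1}, q3→{q0, q1, q2, q5}, q4→{q2, q3, q4}, q5→∅; now {q0, q1, q2, q3, q4, q5}.
Read 'c': q0→{q0, q4}, q1→∅, q2→{q1}, q3→{q0, q1, q2, q5}, q4→{q2, q3, q4}, q5→∅; now {q0, q1, q2, q3, q4, q5}.
The final set {q0, q1, q2, q3, q4, q5} contains the accepting states q2, q5.

Yes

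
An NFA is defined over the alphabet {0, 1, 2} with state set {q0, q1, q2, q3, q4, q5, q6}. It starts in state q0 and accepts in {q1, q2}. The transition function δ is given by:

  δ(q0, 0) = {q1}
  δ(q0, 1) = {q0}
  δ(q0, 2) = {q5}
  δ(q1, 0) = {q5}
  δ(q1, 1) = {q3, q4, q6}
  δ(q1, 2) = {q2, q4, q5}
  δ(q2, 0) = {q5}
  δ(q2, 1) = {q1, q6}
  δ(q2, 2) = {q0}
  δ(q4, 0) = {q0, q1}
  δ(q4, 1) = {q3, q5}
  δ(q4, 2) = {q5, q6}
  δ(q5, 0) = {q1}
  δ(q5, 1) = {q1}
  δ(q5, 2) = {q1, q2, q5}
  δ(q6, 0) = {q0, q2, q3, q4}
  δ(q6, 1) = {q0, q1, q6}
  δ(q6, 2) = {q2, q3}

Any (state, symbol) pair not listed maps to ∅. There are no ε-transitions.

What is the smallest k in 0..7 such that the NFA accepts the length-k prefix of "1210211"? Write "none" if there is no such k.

3

Start in {q0}.
Read '1': {q0} → {q0}.
Read '2': {q0} → {q5}.
Read '1': {q5} → {q1}.
None of the earlier sets intersect F, but {q1} does.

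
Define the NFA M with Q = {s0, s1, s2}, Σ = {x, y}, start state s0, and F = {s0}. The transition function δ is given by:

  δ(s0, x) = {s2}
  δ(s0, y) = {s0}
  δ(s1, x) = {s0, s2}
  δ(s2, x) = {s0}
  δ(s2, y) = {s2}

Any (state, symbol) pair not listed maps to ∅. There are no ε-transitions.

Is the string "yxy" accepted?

No

Start in {s0}.
Read 'y': s0→{s0}; now {s0}.
Read 'x': s0→{s2}; now {s2}.
Read 'y': s2→{s2}; now {s2}.
The final set {s2} contains no accepting state.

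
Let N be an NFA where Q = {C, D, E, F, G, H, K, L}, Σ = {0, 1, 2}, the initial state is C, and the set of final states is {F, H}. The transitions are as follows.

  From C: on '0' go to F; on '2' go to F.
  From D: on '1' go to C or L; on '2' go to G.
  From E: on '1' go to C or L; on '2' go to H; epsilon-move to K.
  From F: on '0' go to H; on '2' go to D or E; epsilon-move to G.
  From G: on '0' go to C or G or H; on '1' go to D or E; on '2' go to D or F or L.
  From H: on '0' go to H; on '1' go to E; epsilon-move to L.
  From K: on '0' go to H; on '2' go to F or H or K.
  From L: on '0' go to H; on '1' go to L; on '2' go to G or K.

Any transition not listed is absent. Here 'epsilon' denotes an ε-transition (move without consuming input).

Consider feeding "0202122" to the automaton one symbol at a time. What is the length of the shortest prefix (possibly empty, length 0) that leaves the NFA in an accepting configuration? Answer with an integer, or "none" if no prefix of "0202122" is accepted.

Start in {C}.
Read '0': C→{F}; union {F}; ε-closure = {F, G}.
None of the earlier sets intersect F, but {F, G} does.

1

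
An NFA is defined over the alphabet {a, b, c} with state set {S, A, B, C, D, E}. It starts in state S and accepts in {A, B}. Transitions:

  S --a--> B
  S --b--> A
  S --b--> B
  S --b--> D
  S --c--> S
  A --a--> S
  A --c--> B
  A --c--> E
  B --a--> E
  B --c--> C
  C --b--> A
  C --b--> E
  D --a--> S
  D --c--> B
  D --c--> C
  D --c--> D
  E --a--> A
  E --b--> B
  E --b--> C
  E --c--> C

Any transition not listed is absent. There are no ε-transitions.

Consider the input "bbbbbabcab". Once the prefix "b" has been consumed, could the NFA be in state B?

Yes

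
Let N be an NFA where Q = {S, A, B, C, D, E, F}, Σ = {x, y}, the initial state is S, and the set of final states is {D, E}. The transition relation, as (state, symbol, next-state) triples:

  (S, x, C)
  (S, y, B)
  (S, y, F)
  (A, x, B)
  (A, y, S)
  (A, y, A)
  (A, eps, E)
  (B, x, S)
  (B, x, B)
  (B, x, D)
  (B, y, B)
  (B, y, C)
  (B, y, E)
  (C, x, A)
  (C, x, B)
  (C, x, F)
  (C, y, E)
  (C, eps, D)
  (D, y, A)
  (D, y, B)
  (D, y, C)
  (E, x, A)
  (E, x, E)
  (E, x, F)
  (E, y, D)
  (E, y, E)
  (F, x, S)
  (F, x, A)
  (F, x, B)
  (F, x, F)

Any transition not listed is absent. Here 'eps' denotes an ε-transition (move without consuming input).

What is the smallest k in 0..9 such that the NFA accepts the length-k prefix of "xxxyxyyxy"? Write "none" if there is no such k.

Start in {S}.
Read 'x': S→{C}; union {C}; ε-closure = {C, D}.
None of the earlier sets intersect F, but {C, D} does.

1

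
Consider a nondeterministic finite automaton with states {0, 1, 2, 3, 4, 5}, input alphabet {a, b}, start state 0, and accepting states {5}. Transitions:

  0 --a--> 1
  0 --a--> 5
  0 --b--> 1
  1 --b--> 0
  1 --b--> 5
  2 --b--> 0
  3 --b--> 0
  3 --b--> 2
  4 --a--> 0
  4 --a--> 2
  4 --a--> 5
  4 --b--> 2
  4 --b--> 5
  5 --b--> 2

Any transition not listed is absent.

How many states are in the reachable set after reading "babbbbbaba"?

0

Start in {0}.
Read 'b': {0} → {1}.
Read 'a': {1} → ∅.
The set is empty and remains empty for the remaining 8 symbols.
That set has 0 states.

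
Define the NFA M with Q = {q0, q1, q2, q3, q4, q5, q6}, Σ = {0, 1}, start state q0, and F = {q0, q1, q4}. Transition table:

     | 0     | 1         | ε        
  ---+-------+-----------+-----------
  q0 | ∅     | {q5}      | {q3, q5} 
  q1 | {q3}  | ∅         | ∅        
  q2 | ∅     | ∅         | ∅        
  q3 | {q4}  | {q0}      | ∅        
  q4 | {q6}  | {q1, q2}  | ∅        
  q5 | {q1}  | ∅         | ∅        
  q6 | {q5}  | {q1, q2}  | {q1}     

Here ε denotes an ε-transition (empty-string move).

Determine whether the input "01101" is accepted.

No

Start: ε-closure({q0}) = {q0, q3, q5}.
Read '0': q0→∅, q3→{q4}, q5→{q1}; now {q1, q4}.
Read '1': q1→∅, q4→{q1, q2}; now {q1, q2}.
Read '1': q1→∅, q2→∅; now ∅.
The set is empty and remains empty for the remaining 2 symbols.
The final set ∅ contains no accepting state.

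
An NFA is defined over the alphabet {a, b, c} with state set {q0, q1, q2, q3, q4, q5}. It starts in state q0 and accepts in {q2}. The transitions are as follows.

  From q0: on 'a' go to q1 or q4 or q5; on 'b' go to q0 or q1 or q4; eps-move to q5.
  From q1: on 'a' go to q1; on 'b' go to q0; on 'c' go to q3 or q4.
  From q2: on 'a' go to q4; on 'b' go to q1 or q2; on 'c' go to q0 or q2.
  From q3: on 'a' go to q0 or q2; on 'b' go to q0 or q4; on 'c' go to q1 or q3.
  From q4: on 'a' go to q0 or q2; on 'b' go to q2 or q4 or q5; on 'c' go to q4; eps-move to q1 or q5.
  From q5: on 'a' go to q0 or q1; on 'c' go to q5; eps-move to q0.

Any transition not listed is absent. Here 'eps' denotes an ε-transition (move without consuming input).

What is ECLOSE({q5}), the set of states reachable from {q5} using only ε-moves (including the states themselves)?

Begin with {q5}.
ε-move q5 → q0; add q0.

{q0, q5}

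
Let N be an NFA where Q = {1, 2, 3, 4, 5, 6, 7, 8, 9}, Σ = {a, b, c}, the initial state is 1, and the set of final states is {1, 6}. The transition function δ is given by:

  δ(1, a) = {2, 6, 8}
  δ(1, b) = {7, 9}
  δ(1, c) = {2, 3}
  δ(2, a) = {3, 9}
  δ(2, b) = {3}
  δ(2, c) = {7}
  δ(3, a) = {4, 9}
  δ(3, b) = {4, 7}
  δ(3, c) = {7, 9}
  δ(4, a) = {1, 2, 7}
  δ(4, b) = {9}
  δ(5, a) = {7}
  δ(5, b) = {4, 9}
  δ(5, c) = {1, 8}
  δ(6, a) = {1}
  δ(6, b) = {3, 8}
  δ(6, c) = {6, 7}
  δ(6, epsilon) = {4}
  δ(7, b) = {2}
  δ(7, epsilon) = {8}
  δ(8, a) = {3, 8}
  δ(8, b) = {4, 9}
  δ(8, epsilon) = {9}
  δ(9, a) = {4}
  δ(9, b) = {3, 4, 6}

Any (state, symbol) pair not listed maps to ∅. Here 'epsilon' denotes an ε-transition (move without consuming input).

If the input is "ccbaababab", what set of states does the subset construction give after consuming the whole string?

Start in {1}.
Read 'c': {1} → {2, 3}.
Read 'c': {2, 3} → {7, 8, 9}.
Read 'b': {7, 8, 9} → {2, 3, 4, 6, 9}.
Read 'a': {2, 3, 4, 6, 9} → {1, 2, 3, 4, 7, 8, 9}.
Read 'a': {1, 2, 3, 4, 7, 8, 9} → {1, 2, 3, 4, 6, 7, 8, 9}.
Read 'b': {1, 2, 3, 4, 6, 7, 8, 9} → {2, 3, 4, 6, 7, 8, 9}.
Read 'a': {2, 3, 4, 6, 7, 8, 9} → {1, 2, 3, 4, 7, 8, 9}.
Read 'b': {1, 2, 3, 4, 7, 8, 9} → {2, 3, 4, 6, 7, 8, 9}.
Read 'a': {2, 3, 4, 6, 7, 8, 9} → {1, 2, 3, 4, 7, 8, 9}.
Read 'b': {1, 2, 3, 4, 7, 8, 9} → {2, 3, 4, 6, 7, 8, 9}.

{2, 3, 4, 6, 7, 8, 9}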